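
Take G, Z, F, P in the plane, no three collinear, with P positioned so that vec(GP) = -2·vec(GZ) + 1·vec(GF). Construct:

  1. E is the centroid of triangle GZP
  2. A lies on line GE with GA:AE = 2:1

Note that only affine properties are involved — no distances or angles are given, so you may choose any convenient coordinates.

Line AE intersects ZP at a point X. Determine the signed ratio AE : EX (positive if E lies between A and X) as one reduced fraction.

Set G = (0, 0), Z = (1, 0), F = (0, 1), P = (-2, 1); any affine frame gives the same invariant.
1. E is the centroid of triangle GZP ⇒ E = (-1/3, 1/3)
2. A lies on line GE with GA:AE = 2:1 ⇒ A = (-2/9, 2/9)
line AE meets ZP at X = (-1/2, 1/2)
E = A + t·(X−A) with t = 2/5, so AE:EX = 2/5:3/5

AE:EX = 2/3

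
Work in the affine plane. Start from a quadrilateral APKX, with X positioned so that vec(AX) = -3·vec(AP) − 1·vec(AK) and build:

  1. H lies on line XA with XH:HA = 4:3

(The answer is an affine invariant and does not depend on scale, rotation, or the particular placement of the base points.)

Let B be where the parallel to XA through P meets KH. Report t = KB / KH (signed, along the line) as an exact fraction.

Assign A = (0, 0), P = (1, 0), K = (0, 1), X = (-3, -1) — the answer is frame-independent, so this choice is without loss of generality.
1. H lies on line XA with XH:HA = 4:3 ⇒ H = (-9/7, -3/7)
through P parallel to XA: direction (3, 1); meets KH at B = (-12/7, -19/21)
B = K + t·(H−K) with t = 4/3

t = 4/3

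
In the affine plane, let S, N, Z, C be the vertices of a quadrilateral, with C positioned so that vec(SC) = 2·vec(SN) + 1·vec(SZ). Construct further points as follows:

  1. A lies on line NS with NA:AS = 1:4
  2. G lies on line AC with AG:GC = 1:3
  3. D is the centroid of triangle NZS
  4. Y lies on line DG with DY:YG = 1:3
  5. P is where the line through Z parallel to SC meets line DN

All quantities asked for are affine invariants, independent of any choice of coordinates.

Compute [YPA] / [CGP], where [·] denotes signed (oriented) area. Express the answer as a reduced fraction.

[YPA]:[CGP] = -4/33

Work in coordinates with S = (0, 0), N = (1, 0), Z = (0, 1), C = (2, 1).
1. A lies on line NS with NA:AS = 1:4 ⇒ A = (4/5, 0)
2. G lies on line AC with AG:GC = 1:3 ⇒ G = (11/10, 1/4)
3. D is the centroid of triangle NZS ⇒ D = (1/3, 1/3)
4. Y lies on line DG with DY:YG = 1:3 ⇒ Y = (21/40, 5/16)
5. P is where the line through Z parallel to SC meets line DN ⇒ P = (-1/2, 3/4)
2·[YPA] = 1/5, 2·[CGP] = -33/20
[YPA]:[CGP] = 1/5:-33/20 = -4/33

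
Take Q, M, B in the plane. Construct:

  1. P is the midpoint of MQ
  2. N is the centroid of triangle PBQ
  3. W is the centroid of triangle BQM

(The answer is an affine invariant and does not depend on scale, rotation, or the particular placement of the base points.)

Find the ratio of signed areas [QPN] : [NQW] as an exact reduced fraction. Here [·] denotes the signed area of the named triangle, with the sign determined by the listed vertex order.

Choose coordinates Q = (0, 0), M = (1, 0), B = (0, 1).
1. P is the midpoint of MQ ⇒ P = (1/2, 0)
2. N is the centroid of triangle PBQ ⇒ N = (1/6, 1/3)
3. W is the centroid of triangle BQM ⇒ W = (1/3, 1/3)
2·[QPN] = 1/6, 2·[NQW] = 1/18
[QPN]:[NQW] = 1/6:1/18 = 3

[QPN]:[NQW] = 3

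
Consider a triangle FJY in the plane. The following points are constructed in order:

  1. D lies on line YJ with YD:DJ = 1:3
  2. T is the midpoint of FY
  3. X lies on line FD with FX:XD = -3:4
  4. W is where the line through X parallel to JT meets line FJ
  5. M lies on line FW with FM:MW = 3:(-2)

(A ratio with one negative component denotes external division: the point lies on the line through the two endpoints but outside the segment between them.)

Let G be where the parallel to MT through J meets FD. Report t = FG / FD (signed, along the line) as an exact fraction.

Set F = (0, 0), J = (1, 0), Y = (0, 1); any affine frame gives the same invariant.
1. D lies on line YJ with YD:DJ = 1:3 ⇒ D = (1/4, 3/4)
2. T is the midpoint of FY ⇒ T = (0, 1/2)
3. X lies on line FD with FX:XD = -3:4 ⇒ X = (-3/4, -9/4)
4. W is where the line through X parallel to JT meets line FJ ⇒ W = (-21/4, 0)
5. M lies on line FW with FM:MW = 3:(-2) ⇒ M = (-63/4, 0)
through J parallel to MT: direction (63/4, 1/2); meets FD at G = (-2/187, -6/187)
G = F + t·(D−F) with t = -8/187

t = -8/187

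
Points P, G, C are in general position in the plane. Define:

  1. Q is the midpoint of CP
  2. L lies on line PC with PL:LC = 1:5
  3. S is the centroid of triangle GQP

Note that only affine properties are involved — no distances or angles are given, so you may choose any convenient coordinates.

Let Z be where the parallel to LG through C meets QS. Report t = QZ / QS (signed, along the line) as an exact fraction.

t = -9/5

Choose coordinates P = (0, 0), G = (1, 0), C = (0, 1).
1. Q is the midpoint of CP ⇒ Q = (0, 1/2)
2. L lies on line PC with PL:LC = 1:5 ⇒ L = (0, 1/6)
3. S is the centroid of triangle GQP ⇒ S = (1/3, 1/6)
through C parallel to LG: direction (1, -1/6); meets QS at Z = (-3/5, 11/10)
Z = Q + t·(S−Q) with t = -9/5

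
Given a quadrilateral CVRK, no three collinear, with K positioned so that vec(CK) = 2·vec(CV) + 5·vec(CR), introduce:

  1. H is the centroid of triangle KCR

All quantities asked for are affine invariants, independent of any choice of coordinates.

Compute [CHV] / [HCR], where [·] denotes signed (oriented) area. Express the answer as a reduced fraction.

Work in coordinates with C = (0, 0), V = (1, 0), R = (0, 1), K = (2, 5).
1. H is the centroid of triangle KCR ⇒ H = (2/3, 2)
2·[CHV] = -2, 2·[HCR] = -2/3
[CHV]:[HCR] = -2:-2/3 = 3

[CHV]:[HCR] = 3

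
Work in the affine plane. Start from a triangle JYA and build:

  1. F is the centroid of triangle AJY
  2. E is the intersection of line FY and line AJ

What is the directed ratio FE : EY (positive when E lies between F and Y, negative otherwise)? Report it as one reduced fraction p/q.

FE:EY = -1/3

Set J = (0, 0), Y = (1, 0), A = (0, 1); any affine frame gives the same invariant.
1. F is the centroid of triangle AJY ⇒ F = (1/3, 1/3)
2. E is the intersection of line FY and line AJ ⇒ E = (0, 1/2)
E = F + t·(Y−F) with t = -1/2, so FE:EY = t:(1−t) = -1/2:3/2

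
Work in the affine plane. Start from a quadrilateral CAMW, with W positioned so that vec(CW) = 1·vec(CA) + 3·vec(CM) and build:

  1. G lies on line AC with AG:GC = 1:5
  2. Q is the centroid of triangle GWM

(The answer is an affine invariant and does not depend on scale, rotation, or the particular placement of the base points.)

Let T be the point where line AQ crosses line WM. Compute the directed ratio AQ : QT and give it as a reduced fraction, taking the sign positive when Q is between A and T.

AQ:QT = 19/8

Set C = (0, 0), A = (1, 0), M = (0, 1), W = (1, 3); any affine frame gives the same invariant.
1. G lies on line AC with AG:GC = 1:5 ⇒ G = (5/6, 0)
2. Q is the centroid of triangle GWM ⇒ Q = (11/18, 4/3)
line AQ meets WM at T = (17/38, 36/19)
Q = A + t·(T−A) with t = 19/27, so AQ:QT = 19/27:8/27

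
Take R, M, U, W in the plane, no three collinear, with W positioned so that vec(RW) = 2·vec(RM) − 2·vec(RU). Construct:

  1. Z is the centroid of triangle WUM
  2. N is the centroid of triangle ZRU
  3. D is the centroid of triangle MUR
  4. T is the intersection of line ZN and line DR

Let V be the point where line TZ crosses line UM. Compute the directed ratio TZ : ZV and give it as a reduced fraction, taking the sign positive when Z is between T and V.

Work in coordinates with R = (0, 0), M = (1, 0), U = (0, 1), W = (2, -2).
1. Z is the centroid of triangle WUM ⇒ Z = (1, -1/3)
2. N is the centroid of triangle ZRU ⇒ N = (1/3, 2/9)
3. D is the centroid of triangle MUR ⇒ D = (1/3, 1/3)
4. T is the intersection of line ZN and line DR ⇒ T = (3/11, 3/11)
line TZ meets UM at V = (3, -2)
Z = T + t·(V−T) with t = 4/15, so TZ:ZV = 4/15:11/15

TZ:ZV = 4/11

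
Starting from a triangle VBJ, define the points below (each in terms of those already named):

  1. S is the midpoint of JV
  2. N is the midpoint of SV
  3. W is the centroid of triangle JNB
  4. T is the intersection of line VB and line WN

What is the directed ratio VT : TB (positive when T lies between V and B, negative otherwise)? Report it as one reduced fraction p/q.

VT:TB = -1/3

Assign V = (0, 0), B = (1, 0), J = (0, 1) — the answer is frame-independent, so this choice is without loss of generality.
1. S is the midpoint of JV ⇒ S = (0, 1/2)
2. N is the midpoint of SV ⇒ N = (0, 1/4)
3. W is the centroid of triangle JNB ⇒ W = (1/3, 5/12)
4. T is the intersection of line VB and line WN ⇒ T = (-1/2, 0)
T = V + t·(B−V) with t = -1/2, so VT:TB = t:(1−t) = -1/2:3/2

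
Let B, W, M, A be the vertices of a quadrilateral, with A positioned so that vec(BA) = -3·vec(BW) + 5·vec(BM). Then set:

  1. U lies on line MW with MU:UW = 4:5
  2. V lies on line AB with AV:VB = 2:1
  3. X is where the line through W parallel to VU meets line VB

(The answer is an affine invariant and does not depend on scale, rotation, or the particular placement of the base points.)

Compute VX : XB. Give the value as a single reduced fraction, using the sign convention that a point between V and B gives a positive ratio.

Work in coordinates with B = (0, 0), W = (1, 0), M = (0, 1), A = (-3, 5).
1. U lies on line MW with MU:UW = 4:5 ⇒ U = (4/9, 5/9)
2. V lies on line AB with AV:VB = 2:1 ⇒ V = (-1, 5/3)
3. X is where the line through W parallel to VU meets line VB ⇒ X = (-6/7, 10/7)
X = V + t·(B−V) with t = 1/7, so VX:XB = t:(1−t) = 1/7:6/7

VX:XB = 1/6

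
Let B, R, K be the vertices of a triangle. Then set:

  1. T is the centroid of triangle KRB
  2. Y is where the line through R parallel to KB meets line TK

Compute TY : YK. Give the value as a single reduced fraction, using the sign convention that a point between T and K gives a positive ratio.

TY:YK = -2/3

Assign B = (0, 0), R = (1, 0), K = (0, 1) — the answer is frame-independent, so this choice is without loss of generality.
1. T is the centroid of triangle KRB ⇒ T = (1/3, 1/3)
2. Y is where the line through R parallel to KB meets line TK ⇒ Y = (1, -1)
Y = T + t·(K−T) with t = -2, so TY:YK = t:(1−t) = -2:3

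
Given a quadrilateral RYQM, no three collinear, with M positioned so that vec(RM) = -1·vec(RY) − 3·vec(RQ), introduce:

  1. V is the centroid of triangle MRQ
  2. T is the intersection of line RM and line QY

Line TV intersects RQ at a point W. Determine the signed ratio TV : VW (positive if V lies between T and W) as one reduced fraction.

Assign R = (0, 0), Y = (1, 0), Q = (0, 1), M = (-1, -3) — the answer is frame-independent, so this choice is without loss of generality.
1. V is the centroid of triangle MRQ ⇒ V = (-1/3, -2/3)
2. T is the intersection of line RM and line QY ⇒ T = (1/4, 3/4)
line TV meets RQ at W = (0, 1/7)
V = T + t·(W−T) with t = 7/3, so TV:VW = 7/3:-4/3

TV:VW = -7/4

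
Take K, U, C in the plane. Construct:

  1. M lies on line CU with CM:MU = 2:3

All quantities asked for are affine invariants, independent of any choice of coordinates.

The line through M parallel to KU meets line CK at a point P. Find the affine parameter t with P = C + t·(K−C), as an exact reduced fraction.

t = 2/5

Assign K = (0, 0), U = (1, 0), C = (0, 1) — the answer is frame-independent, so this choice is without loss of generality.
1. M lies on line CU with CM:MU = 2:3 ⇒ M = (2/5, 3/5)
through M parallel to KU: direction (1, 0); meets CK at P = (0, 3/5)
P = C + t·(K−C) with t = 2/5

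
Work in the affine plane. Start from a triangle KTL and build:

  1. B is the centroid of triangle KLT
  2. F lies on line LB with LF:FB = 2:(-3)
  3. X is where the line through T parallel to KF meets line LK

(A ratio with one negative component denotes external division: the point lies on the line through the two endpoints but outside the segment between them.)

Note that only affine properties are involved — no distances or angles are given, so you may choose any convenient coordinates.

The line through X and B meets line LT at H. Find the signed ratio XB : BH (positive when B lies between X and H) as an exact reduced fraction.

XB:BH = -17/2

Choose coordinates K = (0, 0), T = (1, 0), L = (0, 1).
1. B is the centroid of triangle KLT ⇒ B = (1/3, 1/3)
2. F lies on line LB with LF:FB = 2:(-3) ⇒ F = (-2/3, 7/3)
3. X is where the line through T parallel to KF meets line LK ⇒ X = (0, 7/2)
line XB meets LT at H = (5/17, 12/17)
B = X + t·(H−X) with t = 17/15, so XB:BH = 17/15:-2/15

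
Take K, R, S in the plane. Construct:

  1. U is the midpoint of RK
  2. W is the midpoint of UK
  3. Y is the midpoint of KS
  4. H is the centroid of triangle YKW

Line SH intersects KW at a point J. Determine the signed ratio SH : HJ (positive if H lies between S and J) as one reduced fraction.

SH:HJ = 5

Work in coordinates with K = (0, 0), R = (1, 0), S = (0, 1).
1. U is the midpoint of RK ⇒ U = (1/2, 0)
2. W is the midpoint of UK ⇒ W = (1/4, 0)
3. Y is the midpoint of KS ⇒ Y = (0, 1/2)
4. H is the centroid of triangle YKW ⇒ H = (1/12, 1/6)
line SH meets KW at J = (1/10, 0)
H = S + t·(J−S) with t = 5/6, so SH:HJ = 5/6:1/6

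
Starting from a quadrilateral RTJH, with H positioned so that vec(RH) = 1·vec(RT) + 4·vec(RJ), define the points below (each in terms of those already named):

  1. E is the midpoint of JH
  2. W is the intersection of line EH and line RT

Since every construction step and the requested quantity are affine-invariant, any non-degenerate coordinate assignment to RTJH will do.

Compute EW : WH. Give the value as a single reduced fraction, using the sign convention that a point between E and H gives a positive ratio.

EW:WH = -5/8

Work in coordinates with R = (0, 0), T = (1, 0), J = (0, 1), H = (1, 4).
1. E is the midpoint of JH ⇒ E = (1/2, 5/2)
2. W is the intersection of line EH and line RT ⇒ W = (-1/3, 0)
W = E + t·(H−E) with t = -5/3, so EW:WH = t:(1−t) = -5/3:8/3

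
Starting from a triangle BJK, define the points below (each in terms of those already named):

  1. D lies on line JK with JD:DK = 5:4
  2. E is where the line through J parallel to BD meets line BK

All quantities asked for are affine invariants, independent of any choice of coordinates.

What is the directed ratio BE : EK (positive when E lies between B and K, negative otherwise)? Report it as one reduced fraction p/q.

BE:EK = -5/9

Work in coordinates with B = (0, 0), J = (1, 0), K = (0, 1).
1. D lies on line JK with JD:DK = 5:4 ⇒ D = (4/9, 5/9)
2. E is where the line through J parallel to BD meets line BK ⇒ E = (0, -5/4)
E = B + t·(K−B) with t = -5/4, so BE:EK = t:(1−t) = -5/4:9/4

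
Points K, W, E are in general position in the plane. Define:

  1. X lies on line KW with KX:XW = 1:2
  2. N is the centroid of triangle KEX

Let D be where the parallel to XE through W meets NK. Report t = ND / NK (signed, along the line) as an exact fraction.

Set K = (0, 0), W = (1, 0), E = (0, 1); any affine frame gives the same invariant.
1. X lies on line KW with KX:XW = 1:2 ⇒ X = (1/3, 0)
2. N is the centroid of triangle KEX ⇒ N = (1/9, 1/3)
through W parallel to XE: direction (-1/3, 1); meets NK at D = (1/2, 3/2)
D = N + t·(K−N) with t = -7/2

t = -7/2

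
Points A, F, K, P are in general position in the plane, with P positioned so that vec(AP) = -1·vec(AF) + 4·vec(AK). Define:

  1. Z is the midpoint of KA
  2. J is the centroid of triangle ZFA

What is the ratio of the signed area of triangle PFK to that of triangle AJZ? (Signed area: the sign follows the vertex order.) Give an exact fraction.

[PFK]:[AJZ] = -12

Work in coordinates with A = (0, 0), F = (1, 0), K = (0, 1), P = (-1, 4).
1. Z is the midpoint of KA ⇒ Z = (0, 1/2)
2. J is the centroid of triangle ZFA ⇒ J = (1/3, 1/6)
2·[PFK] = -2, 2·[AJZ] = 1/6
[PFK]:[AJZ] = -2:1/6 = -12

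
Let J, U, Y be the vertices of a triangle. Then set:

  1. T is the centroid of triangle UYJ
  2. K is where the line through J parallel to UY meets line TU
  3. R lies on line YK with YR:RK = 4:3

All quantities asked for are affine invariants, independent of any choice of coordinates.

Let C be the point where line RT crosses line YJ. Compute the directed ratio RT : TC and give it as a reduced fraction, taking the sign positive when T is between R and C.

Set J = (0, 0), U = (1, 0), Y = (0, 1); any affine frame gives the same invariant.
1. T is the centroid of triangle UYJ ⇒ T = (1/3, 1/3)
2. K is where the line through J parallel to UY meets line TU ⇒ K = (-1, 1)
3. R lies on line YK with YR:RK = 4:3 ⇒ R = (-4/7, 1)
line RT meets YJ at C = (0, 11/19)
T = R + t·(C−R) with t = 19/12, so RT:TC = 19/12:-7/12

RT:TC = -19/7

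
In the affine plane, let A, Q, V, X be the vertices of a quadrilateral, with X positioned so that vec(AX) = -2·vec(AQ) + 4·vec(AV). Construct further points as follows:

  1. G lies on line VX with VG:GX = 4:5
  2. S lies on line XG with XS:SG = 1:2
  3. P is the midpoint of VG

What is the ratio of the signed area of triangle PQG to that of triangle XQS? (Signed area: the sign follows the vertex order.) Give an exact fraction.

Choose coordinates A = (0, 0), Q = (1, 0), V = (0, 1), X = (-2, 4).
1. G lies on line VX with VG:GX = 4:5 ⇒ G = (-8/9, 7/3)
2. S lies on line XG with XS:SG = 1:2 ⇒ S = (-44/27, 31/9)
3. P is the midpoint of VG ⇒ P = (-4/9, 5/3)
2·[PQG] = 2/9, 2·[XQS] = -5/27
[PQG]:[XQS] = 2/9:-5/27 = -6/5

[PQG]:[XQS] = -6/5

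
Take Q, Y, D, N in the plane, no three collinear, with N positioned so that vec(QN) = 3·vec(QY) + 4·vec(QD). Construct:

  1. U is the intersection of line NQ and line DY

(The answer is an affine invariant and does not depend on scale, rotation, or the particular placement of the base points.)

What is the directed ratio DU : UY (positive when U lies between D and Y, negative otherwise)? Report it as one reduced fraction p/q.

Assign Q = (0, 0), Y = (1, 0), D = (0, 1), N = (3, 4) — the answer is frame-independent, so this choice is without loss of generality.
1. U is the intersection of line NQ and line DY ⇒ U = (3/7, 4/7)
U = D + t·(Y−D) with t = 3/7, so DU:UY = t:(1−t) = 3/7:4/7

DU:UY = 3/4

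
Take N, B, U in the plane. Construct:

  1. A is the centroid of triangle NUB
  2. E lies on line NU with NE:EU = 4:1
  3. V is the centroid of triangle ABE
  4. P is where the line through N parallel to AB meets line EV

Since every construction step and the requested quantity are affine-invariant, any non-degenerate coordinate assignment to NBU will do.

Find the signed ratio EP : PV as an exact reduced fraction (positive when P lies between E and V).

Work in coordinates with N = (0, 0), B = (1, 0), U = (0, 1).
1. A is the centroid of triangle NUB ⇒ A = (1/3, 1/3)
2. E lies on line NU with NE:EU = 4:1 ⇒ E = (0, 4/5)
3. V is the centroid of triangle ABE ⇒ V = (4/9, 17/45)
4. P is where the line through N parallel to AB meets line EV ⇒ P = (16/9, -8/9)
P = E + t·(V−E) with t = 4, so EP:PV = t:(1−t) = 4:-3

EP:PV = -4/3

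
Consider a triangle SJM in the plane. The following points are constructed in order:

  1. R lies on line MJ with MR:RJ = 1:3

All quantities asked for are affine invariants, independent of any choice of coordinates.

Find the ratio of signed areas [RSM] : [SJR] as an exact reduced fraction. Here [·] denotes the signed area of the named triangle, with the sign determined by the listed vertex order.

Work in coordinates with S = (0, 0), J = (1, 0), M = (0, 1).
1. R lies on line MJ with MR:RJ = 1:3 ⇒ R = (1/4, 3/4)
2·[RSM] = -1/4, 2·[SJR] = 3/4
[RSM]:[SJR] = -1/4:3/4 = -1/3

[RSM]:[SJR] = -1/3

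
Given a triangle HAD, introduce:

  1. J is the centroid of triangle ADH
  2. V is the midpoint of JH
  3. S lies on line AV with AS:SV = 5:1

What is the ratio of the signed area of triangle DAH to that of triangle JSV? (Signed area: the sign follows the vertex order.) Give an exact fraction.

Set H = (0, 0), A = (1, 0), D = (0, 1); any affine frame gives the same invariant.
1. J is the centroid of triangle ADH ⇒ J = (1/3, 1/3)
2. V is the midpoint of JH ⇒ V = (1/6, 1/6)
3. S lies on line AV with AS:SV = 5:1 ⇒ S = (11/36, 5/36)
2·[DAH] = -1, 2·[JSV] = -1/36
[DAH]:[JSV] = -1:-1/36 = 36

[DAH]:[JSV] = 36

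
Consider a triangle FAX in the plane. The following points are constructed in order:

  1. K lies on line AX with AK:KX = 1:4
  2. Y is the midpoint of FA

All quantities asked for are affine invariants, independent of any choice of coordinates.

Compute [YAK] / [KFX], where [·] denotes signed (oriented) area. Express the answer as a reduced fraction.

[YAK]:[KFX] = -1/8

Work in coordinates with F = (0, 0), A = (1, 0), X = (0, 1).
1. K lies on line AX with AK:KX = 1:4 ⇒ K = (4/5, 1/5)
2. Y is the midpoint of FA ⇒ Y = (1/2, 0)
2·[YAK] = 1/10, 2·[KFX] = -4/5
[YAK]:[KFX] = 1/10:-4/5 = -1/8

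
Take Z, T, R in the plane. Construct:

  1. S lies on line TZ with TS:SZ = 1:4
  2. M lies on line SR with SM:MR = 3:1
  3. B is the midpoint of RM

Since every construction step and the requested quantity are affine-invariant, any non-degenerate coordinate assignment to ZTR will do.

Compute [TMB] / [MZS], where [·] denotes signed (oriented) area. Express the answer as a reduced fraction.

[TMB]:[MZS] = -1/24

Choose coordinates Z = (0, 0), T = (1, 0), R = (0, 1).
1. S lies on line TZ with TS:SZ = 1:4 ⇒ S = (4/5, 0)
2. M lies on line SR with SM:MR = 3:1 ⇒ M = (1/5, 3/4)
3. B is the midpoint of RM ⇒ B = (1/10, 7/8)
2·[TMB] = -1/40, 2·[MZS] = 3/5
[TMB]:[MZS] = -1/40:3/5 = -1/24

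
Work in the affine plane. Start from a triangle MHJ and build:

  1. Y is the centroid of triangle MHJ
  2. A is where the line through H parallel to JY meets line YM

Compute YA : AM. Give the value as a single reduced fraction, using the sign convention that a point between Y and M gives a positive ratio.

YA:AM = -1/2

Assign M = (0, 0), H = (1, 0), J = (0, 1) — the answer is frame-independent, so this choice is without loss of generality.
1. Y is the centroid of triangle MHJ ⇒ Y = (1/3, 1/3)
2. A is where the line through H parallel to JY meets line YM ⇒ A = (2/3, 2/3)
A = Y + t·(M−Y) with t = -1, so YA:AM = t:(1−t) = -1:2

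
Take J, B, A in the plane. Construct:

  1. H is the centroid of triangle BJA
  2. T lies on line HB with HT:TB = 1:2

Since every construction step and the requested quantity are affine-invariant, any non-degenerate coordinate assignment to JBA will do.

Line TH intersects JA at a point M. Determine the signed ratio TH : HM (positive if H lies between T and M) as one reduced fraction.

Set J = (0, 0), B = (1, 0), A = (0, 1); any affine frame gives the same invariant.
1. H is the centroid of triangle BJA ⇒ H = (1/3, 1/3)
2. T lies on line HB with HT:TB = 1:2 ⇒ T = (5/9, 2/9)
line TH meets JA at M = (0, 1/2)
H = T + t·(M−T) with t = 2/5, so TH:HM = 2/5:3/5

TH:HM = 2/3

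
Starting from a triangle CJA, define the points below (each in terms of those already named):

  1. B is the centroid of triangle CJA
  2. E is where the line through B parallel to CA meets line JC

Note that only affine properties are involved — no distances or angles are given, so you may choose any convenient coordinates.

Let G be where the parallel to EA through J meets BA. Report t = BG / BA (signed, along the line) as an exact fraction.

t = -5

Work in coordinates with C = (0, 0), J = (1, 0), A = (0, 1).
1. B is the centroid of triangle CJA ⇒ B = (1/3, 1/3)
2. E is where the line through B parallel to CA meets line JC ⇒ E = (1/3, 0)
through J parallel to EA: direction (-1/3, 1); meets BA at G = (2, -3)
G = B + t·(A−B) with t = -5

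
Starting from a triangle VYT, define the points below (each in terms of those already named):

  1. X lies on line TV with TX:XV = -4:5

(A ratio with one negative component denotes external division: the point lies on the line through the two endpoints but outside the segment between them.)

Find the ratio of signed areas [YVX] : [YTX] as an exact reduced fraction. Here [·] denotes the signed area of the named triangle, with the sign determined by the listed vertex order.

[YVX]:[YTX] = 5/4

Choose coordinates V = (0, 0), Y = (1, 0), T = (0, 1).
1. X lies on line TV with TX:XV = -4:5 ⇒ X = (0, 5)
2·[YVX] = -5, 2·[YTX] = -4
[YVX]:[YTX] = -5:-4 = 5/4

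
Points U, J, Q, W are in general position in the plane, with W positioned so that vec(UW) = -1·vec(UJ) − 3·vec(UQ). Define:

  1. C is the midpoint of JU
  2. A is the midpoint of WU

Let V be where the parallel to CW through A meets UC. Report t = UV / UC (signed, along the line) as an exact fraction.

t = 1/2

Set U = (0, 0), J = (1, 0), Q = (0, 1), W = (-1, -3); any affine frame gives the same invariant.
1. C is the midpoint of JU ⇒ C = (1/2, 0)
2. A is the midpoint of WU ⇒ A = (-1/2, -3/2)
through A parallel to CW: direction (-3/2, -3); meets UC at V = (1/4, 0)
V = U + t·(C−U) with t = 1/2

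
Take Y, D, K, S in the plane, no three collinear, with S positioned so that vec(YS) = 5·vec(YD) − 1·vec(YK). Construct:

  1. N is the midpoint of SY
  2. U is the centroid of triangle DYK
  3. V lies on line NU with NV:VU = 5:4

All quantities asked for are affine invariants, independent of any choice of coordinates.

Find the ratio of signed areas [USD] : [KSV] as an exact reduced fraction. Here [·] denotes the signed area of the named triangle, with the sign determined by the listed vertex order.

Work in coordinates with Y = (0, 0), D = (1, 0), K = (0, 1), S = (5, -1).
1. N is the midpoint of SY ⇒ N = (5/2, -1/2)
2. U is the centroid of triangle DYK ⇒ U = (1/3, 1/3)
3. V lies on line NU with NV:VU = 5:4 ⇒ V = (35/27, -1/27)
2·[USD] = -2/3, 2·[KSV] = -70/27
[USD]:[KSV] = -2/3:-70/27 = 9/35

[USD]:[KSV] = 9/35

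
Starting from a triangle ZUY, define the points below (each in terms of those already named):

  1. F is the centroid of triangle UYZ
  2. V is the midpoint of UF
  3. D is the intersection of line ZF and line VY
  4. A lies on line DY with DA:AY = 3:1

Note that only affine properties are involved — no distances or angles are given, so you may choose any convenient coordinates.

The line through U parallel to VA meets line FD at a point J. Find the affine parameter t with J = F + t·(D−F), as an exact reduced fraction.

Assign Z = (0, 0), U = (1, 0), Y = (0, 1) — the answer is frame-independent, so this choice is without loss of generality.
1. F is the centroid of triangle UYZ ⇒ F = (1/3, 1/3)
2. V is the midpoint of UF ⇒ V = (2/3, 1/6)
3. D is the intersection of line ZF and line VY ⇒ D = (4/9, 4/9)
4. A lies on line DY with DA:AY = 3:1 ⇒ A = (1/9, 31/36)
through U parallel to VA: direction (-5/9, 25/36); meets FD at J = (5/9, 5/9)
J = F + t·(D−F) with t = 2

t = 2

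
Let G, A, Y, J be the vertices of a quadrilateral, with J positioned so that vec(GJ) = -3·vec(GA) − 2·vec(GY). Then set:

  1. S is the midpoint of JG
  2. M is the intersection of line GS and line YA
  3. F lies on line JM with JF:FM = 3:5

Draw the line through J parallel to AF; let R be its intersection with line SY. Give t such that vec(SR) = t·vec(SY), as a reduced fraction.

t = -20/73

Set G = (0, 0), A = (1, 0), Y = (0, 1), J = (-3, -2); any affine frame gives the same invariant.
1. S is the midpoint of JG ⇒ S = (-3/2, -1)
2. M is the intersection of line GS and line YA ⇒ M = (3/5, 2/5)
3. F lies on line JM with JF:FM = 3:5 ⇒ F = (-33/20, -11/10)
through J parallel to AF: direction (-53/20, -11/10); meets SY at R = (-279/146, -113/73)
R = S + t·(Y−S) with t = -20/73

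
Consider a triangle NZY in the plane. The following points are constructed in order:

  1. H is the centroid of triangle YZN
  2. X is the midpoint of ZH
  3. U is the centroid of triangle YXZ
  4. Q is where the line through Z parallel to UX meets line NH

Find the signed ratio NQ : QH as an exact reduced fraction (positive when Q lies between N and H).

Work in coordinates with N = (0, 0), Z = (1, 0), Y = (0, 1).
1. H is the centroid of triangle YZN ⇒ H = (1/3, 1/3)
2. X is the midpoint of ZH ⇒ X = (2/3, 1/6)
3. U is the centroid of triangle YXZ ⇒ U = (5/9, 7/18)
4. Q is where the line through Z parallel to UX meets line NH ⇒ Q = (2/3, 2/3)
Q = N + t·(H−N) with t = 2, so NQ:QH = t:(1−t) = 2:-1

NQ:QH = -2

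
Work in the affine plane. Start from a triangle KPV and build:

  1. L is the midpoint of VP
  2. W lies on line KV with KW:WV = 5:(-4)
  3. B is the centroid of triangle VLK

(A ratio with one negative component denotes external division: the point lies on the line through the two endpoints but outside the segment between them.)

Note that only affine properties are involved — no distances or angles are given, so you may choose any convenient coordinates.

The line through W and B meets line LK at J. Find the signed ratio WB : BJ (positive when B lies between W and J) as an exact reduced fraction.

Assign K = (0, 0), P = (1, 0), V = (0, 1) — the answer is frame-independent, so this choice is without loss of generality.
1. L is the midpoint of VP ⇒ L = (1/2, 1/2)
2. W lies on line KV with KW:WV = 5:(-4) ⇒ W = (0, 5)
3. B is the centroid of triangle VLK ⇒ B = (1/6, 1/2)
line WB meets LK at J = (5/28, 5/28)
B = W + t·(J−W) with t = 14/15, so WB:BJ = 14/15:1/15

WB:BJ = 14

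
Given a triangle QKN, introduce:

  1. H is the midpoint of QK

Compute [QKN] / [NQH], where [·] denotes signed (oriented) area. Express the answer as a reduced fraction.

Assign Q = (0, 0), K = (1, 0), N = (0, 1) — the answer is frame-independent, so this choice is without loss of generality.
1. H is the midpoint of QK ⇒ H = (1/2, 0)
2·[QKN] = 1, 2·[NQH] = 1/2
[QKN]:[NQH] = 1:1/2 = 2

[QKN]:[NQH] = 2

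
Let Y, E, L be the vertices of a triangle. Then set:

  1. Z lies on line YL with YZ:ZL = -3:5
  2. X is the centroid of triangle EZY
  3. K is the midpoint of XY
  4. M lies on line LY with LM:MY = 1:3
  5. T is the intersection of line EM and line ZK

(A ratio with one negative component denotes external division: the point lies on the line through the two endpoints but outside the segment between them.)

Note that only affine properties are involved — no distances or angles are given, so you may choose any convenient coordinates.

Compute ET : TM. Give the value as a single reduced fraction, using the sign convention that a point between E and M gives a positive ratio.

Assign Y = (0, 0), E = (1, 0), L = (0, 1) — the answer is frame-independent, so this choice is without loss of generality.
1. Z lies on line YL with YZ:ZL = -3:5 ⇒ Z = (0, -3/2)
2. X is the centroid of triangle EZY ⇒ X = (1/3, -1/2)
3. K is the midpoint of XY ⇒ K = (1/6, -1/4)
4. M lies on line LY with LM:MY = 1:3 ⇒ M = (0, 3/4)
5. T is the intersection of line EM and line ZK ⇒ T = (3/11, 6/11)
T = E + t·(M−E) with t = 8/11, so ET:TM = t:(1−t) = 8/11:3/11

ET:TM = 8/3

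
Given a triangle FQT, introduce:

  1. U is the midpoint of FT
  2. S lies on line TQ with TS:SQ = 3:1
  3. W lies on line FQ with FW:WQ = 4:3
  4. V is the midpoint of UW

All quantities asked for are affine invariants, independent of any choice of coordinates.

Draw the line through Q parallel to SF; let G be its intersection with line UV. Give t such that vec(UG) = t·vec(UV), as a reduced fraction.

Assign F = (0, 0), Q = (1, 0), T = (0, 1) — the answer is frame-independent, so this choice is without loss of generality.
1. U is the midpoint of FT ⇒ U = (0, 1/2)
2. S lies on line TQ with TS:SQ = 3:1 ⇒ S = (3/4, 1/4)
3. W lies on line FQ with FW:WQ = 4:3 ⇒ W = (4/7, 0)
4. V is the midpoint of UW ⇒ V = (2/7, 1/4)
through Q parallel to SF: direction (-3/4, -1/4); meets UV at G = (20/29, -3/29)
G = U + t·(V−U) with t = 70/29

t = 70/29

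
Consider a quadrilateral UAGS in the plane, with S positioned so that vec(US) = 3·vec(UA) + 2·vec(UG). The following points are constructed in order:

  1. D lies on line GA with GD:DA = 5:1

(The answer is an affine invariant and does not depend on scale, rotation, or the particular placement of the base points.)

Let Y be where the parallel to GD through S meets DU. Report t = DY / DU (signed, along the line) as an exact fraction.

Assign U = (0, 0), A = (1, 0), G = (0, 1), S = (3, 2) — the answer is frame-independent, so this choice is without loss of generality.
1. D lies on line GA with GD:DA = 5:1 ⇒ D = (5/6, 1/6)
through S parallel to GD: direction (5/6, -5/6); meets DU at Y = (25/6, 5/6)
Y = D + t·(U−D) with t = -4

t = -4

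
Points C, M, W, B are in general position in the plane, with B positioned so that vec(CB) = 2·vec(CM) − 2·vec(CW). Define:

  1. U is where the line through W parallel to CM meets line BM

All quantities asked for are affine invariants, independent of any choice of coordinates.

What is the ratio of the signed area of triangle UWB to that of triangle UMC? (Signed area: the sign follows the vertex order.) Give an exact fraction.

Choose coordinates C = (0, 0), M = (1, 0), W = (0, 1), B = (2, -2).
1. U is where the line through W parallel to CM meets line BM ⇒ U = (1/2, 1)
2·[UWB] = 3/2, 2·[UMC] = -1
[UWB]:[UMC] = 3/2:-1 = -3/2

[UWB]:[UMC] = -3/2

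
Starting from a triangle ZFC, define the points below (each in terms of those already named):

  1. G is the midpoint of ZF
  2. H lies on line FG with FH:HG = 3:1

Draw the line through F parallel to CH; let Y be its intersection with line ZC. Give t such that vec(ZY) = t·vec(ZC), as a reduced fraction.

t = 8/5

Assign Z = (0, 0), F = (1, 0), C = (0, 1) — the answer is frame-independent, so this choice is without loss of generality.
1. G is the midpoint of ZF ⇒ G = (1/2, 0)
2. H lies on line FG with FH:HG = 3:1 ⇒ H = (5/8, 0)
through F parallel to CH: direction (5/8, -1); meets ZC at Y = (0, 8/5)
Y = Z + t·(C−Z) with t = 8/5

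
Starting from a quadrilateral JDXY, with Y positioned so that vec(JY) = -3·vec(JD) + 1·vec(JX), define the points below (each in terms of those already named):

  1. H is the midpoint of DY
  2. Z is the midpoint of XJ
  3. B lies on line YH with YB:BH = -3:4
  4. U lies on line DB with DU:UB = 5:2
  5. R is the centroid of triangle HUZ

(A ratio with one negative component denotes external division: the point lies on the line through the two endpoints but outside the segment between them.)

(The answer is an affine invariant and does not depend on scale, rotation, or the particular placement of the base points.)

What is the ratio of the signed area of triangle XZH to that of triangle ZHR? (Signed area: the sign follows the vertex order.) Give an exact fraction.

[XZH]:[ZHR] = 7/6

Assign J = (0, 0), D = (1, 0), X = (0, 1), Y = (-3, 1) — the answer is frame-independent, so this choice is without loss of generality.
1. H is the midpoint of DY ⇒ H = (-1, 1/2)
2. Z is the midpoint of XJ ⇒ Z = (0, 1/2)
3. B lies on line YH with YB:BH = -3:4 ⇒ B = (-9, 5/2)
4. U lies on line DB with DU:UB = 5:2 ⇒ U = (-43/7, 25/14)
5. R is the centroid of triangle HUZ ⇒ R = (-50/21, 13/14)
2·[XZH] = -1/2, 2·[ZHR] = -3/7
[XZH]:[ZHR] = -1/2:-3/7 = 7/6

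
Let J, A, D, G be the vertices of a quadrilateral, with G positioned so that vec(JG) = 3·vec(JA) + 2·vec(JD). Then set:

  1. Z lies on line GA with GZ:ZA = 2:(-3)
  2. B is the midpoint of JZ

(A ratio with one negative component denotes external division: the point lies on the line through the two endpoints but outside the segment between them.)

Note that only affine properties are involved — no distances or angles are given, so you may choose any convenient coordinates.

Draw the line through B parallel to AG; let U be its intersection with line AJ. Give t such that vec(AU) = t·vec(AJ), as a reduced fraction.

Set J = (0, 0), A = (1, 0), D = (0, 1), G = (3, 2); any affine frame gives the same invariant.
1. Z lies on line GA with GZ:ZA = 2:(-3) ⇒ Z = (7, 6)
2. B is the midpoint of JZ ⇒ B = (7/2, 3)
through B parallel to AG: direction (2, 2); meets AJ at U = (1/2, 0)
U = A + t·(J−A) with t = 1/2

t = 1/2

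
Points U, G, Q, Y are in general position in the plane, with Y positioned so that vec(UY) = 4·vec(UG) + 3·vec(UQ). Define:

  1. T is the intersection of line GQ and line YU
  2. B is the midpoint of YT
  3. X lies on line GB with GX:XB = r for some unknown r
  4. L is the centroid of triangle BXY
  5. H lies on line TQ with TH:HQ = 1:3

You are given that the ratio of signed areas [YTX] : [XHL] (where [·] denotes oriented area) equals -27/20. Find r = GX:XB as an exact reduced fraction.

Assign U = (0, 0), G = (1, 0), Q = (0, 1), Y = (4, 3) — the answer is frame-independent, so this choice is without loss of generality.
1. T is the intersection of line GQ and line YU ⇒ T = (4/7, 3/7)
2. B is the midpoint of YT ⇒ B = (16/7, 12/7)
3. With GX:XB = r, write λ = r/(r+1) so X = G + λ·(B−G); X is affine-linear in λ
4. L is the centroid of triangle BXY ⇒ L is an affine combination of earlier points and hence also affine-linear in λ
5. H lies on line TQ with TH:HQ = 1:3 ⇒ H = (3/7, 4/7)
Every point depending on X is an affine combination of X and λ-independent points, so each such coordinate is linear in λ; the λ² term in each signed area is a multiple of (B−G)×(B−G) = 0, so 2·[YTX] and 2·[XHL] are each linear in λ. Evaluating at λ=0 and λ=1:
  2·[YTX] = -18/7·λ + 18/7,   2·[XHL] = 11/7·λ − 12/7
So [YTX]:[XHL] = (-18/7·λ + 18/7) / (11/7·λ − 12/7). Setting this equal to -27/20:
  -18/7·λ + 18/7 = -27/20·(11/7·λ − 12/7)  ⇒  λ = 4/7
Then r = λ/(1−λ) = (4/7)/(3/7) = 4/3. Check: with r = 4/3, X = (85/49, 48/49) and [YTX]:[XHL] = -27/20 as required.

r = 4/3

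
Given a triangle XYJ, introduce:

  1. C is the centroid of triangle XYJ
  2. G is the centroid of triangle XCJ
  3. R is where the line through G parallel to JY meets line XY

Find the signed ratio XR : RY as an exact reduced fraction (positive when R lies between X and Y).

XR:RY = 5/4

Choose coordinates X = (0, 0), Y = (1, 0), J = (0, 1).
1. C is the centroid of triangle XYJ ⇒ C = (1/3, 1/3)
2. G is the centroid of triangle XCJ ⇒ G = (1/9, 4/9)
3. R is where the line through G parallel to JY meets line XY ⇒ R = (5/9, 0)
R = X + t·(Y−X) with t = 5/9, so XR:RY = t:(1−t) = 5/9:4/9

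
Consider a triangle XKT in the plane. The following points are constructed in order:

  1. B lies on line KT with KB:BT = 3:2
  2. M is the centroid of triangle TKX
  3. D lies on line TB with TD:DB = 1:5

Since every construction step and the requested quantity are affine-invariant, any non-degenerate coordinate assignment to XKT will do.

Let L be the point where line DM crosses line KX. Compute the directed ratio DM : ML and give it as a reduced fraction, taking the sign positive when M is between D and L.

DM:ML = 9/5

Assign X = (0, 0), K = (1, 0), T = (0, 1) — the answer is frame-independent, so this choice is without loss of generality.
1. B lies on line KT with KB:BT = 3:2 ⇒ B = (2/5, 3/5)
2. M is the centroid of triangle TKX ⇒ M = (1/3, 1/3)
3. D lies on line TB with TD:DB = 1:5 ⇒ D = (1/15, 14/15)
line DM meets KX at L = (13/27, 0)
M = D + t·(L−D) with t = 9/14, so DM:ML = 9/14:5/14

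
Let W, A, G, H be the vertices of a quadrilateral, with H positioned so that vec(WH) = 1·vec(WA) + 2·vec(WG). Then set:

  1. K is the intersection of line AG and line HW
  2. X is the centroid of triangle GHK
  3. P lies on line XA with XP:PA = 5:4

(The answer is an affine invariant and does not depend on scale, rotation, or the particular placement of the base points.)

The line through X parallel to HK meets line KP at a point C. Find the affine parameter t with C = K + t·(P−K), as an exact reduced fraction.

Work in coordinates with W = (0, 0), A = (1, 0), G = (0, 1), H = (1, 2).
1. K is the intersection of line AG and line HW ⇒ K = (1/3, 2/3)
2. X is the centroid of triangle GHK ⇒ X = (4/9, 11/9)
3. P lies on line XA with XP:PA = 5:4 ⇒ P = (61/81, 44/81)
through X parallel to HK: direction (-2/3, -4/3); meets KP at C = (22/117, 83/117)
C = K + t·(P−K) with t = -9/26

t = -9/26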